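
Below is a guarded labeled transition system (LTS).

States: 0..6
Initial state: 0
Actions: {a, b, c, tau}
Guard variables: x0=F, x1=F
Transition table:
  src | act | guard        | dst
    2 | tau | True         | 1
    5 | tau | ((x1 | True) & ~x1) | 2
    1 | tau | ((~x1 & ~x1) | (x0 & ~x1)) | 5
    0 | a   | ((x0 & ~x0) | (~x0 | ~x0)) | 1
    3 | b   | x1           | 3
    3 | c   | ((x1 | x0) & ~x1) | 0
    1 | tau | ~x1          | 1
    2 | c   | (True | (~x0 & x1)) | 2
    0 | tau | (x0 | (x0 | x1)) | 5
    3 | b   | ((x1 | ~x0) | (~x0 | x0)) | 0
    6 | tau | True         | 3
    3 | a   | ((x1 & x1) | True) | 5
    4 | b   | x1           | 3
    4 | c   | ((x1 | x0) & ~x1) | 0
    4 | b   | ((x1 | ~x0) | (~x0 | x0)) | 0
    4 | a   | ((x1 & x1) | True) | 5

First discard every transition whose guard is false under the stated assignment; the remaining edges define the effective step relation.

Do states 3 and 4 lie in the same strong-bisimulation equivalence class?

Answer: BISIMILAR

Trace:
Refine partition for ~:
  P[0] = {{0,1,2,3,4,5,6}}
  P[1] = {{0},{1,5,6},{2},{3,4}}
  P[2] = {{0},{1},{2},{3,4},{5},{6}}
Fixed point at round 3; 6 class(es).
[3]={3,4}  [4]={3,4}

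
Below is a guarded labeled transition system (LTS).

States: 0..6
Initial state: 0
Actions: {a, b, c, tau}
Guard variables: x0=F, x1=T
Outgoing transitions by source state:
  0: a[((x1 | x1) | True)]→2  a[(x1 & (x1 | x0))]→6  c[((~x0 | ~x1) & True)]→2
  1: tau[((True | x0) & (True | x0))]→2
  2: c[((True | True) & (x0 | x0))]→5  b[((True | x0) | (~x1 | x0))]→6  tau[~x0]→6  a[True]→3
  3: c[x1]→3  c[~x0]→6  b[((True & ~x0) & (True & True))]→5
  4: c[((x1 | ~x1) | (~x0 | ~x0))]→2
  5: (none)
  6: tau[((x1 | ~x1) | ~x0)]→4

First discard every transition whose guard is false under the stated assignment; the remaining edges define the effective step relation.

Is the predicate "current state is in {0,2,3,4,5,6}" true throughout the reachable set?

Allowed set {0,2,3,4,5,6}
R = {0,2,3,4,5,6}
  0: ok
  2: ok
  3: ok
  4: ok
  5: ok
  6: ok

Answer: INVARIANT HOLDS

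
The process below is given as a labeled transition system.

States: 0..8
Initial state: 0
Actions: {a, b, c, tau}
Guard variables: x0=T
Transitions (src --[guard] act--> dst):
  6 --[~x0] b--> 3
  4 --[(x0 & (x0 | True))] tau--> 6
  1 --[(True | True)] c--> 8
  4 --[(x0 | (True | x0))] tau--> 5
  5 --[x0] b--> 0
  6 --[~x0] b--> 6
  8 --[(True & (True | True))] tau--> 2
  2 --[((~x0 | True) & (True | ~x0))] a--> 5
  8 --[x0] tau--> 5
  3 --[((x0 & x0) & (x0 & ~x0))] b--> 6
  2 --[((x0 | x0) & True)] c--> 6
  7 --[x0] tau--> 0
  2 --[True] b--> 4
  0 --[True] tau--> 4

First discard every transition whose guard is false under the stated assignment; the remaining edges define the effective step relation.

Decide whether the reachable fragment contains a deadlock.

Answer: DEADLOCK at state 6

Analysis:
Reach set: {0,4,5,6}
  0: tau→4  [1 out]
  4: tau→5  tau→6  [2 out]
  5: b→0  [1 out]
  6: ∅  [STUCK]
Path to 6: tau·tau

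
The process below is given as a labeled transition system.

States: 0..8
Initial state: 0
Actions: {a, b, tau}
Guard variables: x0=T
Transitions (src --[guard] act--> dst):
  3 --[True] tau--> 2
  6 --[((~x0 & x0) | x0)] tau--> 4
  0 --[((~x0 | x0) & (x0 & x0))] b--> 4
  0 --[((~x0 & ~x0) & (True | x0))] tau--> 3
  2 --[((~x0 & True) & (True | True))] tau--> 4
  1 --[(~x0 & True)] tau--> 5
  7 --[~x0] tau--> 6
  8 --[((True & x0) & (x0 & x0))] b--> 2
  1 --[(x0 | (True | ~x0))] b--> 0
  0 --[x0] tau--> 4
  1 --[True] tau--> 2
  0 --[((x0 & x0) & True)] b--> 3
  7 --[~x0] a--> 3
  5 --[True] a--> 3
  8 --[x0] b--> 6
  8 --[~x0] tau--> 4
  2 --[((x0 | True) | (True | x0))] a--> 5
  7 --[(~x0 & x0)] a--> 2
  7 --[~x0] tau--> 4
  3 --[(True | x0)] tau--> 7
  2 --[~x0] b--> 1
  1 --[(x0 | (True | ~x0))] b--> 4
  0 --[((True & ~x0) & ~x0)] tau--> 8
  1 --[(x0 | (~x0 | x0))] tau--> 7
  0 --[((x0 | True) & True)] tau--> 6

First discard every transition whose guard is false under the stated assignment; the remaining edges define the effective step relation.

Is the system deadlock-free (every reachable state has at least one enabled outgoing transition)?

R = {0,2,3,4,5,6,7}
  0: b→3  b→4  tau→4  tau→6  [4 out]
  2: a→5  [1 out]
  3: tau→2  tau→7  [2 out]
  4: ∅  [deadlock]
  5: a→3  [1 out]
  6: tau→4  [1 out]
  7: ∅  [deadlock]
Path to 4: b

Answer: DEADLOCK at state 4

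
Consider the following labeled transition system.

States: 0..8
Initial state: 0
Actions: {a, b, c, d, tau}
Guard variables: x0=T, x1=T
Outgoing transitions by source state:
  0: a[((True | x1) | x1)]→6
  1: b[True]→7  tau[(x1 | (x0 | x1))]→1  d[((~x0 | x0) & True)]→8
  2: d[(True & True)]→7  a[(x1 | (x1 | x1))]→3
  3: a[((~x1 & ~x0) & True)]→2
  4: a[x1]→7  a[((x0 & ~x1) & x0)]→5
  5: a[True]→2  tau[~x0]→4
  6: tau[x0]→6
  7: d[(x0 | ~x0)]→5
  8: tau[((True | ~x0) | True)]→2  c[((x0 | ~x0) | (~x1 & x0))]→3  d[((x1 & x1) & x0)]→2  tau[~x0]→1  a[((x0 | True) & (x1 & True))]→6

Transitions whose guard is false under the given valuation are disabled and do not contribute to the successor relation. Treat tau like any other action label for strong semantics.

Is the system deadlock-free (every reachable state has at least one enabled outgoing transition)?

Answer: DEADLOCK-FREE

Working:
Reach set: {0,6}
  0: a→6  [1 exit(s)]
  6: tau→6  [1 exit(s)]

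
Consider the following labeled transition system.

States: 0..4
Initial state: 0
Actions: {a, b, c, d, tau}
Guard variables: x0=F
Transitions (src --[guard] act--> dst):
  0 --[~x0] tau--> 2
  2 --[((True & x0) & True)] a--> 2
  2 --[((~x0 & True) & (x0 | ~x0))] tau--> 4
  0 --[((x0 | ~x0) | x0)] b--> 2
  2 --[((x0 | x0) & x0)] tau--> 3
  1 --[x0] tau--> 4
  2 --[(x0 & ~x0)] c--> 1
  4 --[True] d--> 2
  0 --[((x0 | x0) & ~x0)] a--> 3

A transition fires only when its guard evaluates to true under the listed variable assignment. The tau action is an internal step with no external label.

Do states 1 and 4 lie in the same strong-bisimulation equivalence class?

Answer: NOT BISIMILAR

Analysis:
Compute ~ classes (split until stable):
  P[0] = {{0,1,2,3,4}}
  P[1] = {{0},{1,3},{2},{4}}
stable after 2 split(s): 4 block(s)
class of 1: {1,3}; class of 4: {4}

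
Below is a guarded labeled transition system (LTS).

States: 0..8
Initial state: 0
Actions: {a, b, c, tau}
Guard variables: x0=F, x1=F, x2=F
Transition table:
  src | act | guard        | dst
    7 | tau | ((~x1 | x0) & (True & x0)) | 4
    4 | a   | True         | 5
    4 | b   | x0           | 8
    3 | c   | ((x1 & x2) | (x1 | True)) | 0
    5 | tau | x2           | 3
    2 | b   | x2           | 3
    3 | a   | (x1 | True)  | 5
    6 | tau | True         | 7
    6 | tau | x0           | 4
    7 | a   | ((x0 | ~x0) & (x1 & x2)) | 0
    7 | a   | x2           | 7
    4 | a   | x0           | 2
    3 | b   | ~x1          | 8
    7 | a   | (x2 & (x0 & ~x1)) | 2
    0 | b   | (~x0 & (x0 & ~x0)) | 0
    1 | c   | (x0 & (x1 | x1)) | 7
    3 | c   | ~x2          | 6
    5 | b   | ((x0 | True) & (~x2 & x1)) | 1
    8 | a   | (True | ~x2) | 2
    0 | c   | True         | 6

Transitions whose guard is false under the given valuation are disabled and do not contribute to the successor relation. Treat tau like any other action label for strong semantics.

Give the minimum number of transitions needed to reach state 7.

Answer: 2

Analysis:
BFS to 7:
  depth 0: {0}
  depth 1: {6}
  depth 2: {7}
7 enters at depth 2; path c·tau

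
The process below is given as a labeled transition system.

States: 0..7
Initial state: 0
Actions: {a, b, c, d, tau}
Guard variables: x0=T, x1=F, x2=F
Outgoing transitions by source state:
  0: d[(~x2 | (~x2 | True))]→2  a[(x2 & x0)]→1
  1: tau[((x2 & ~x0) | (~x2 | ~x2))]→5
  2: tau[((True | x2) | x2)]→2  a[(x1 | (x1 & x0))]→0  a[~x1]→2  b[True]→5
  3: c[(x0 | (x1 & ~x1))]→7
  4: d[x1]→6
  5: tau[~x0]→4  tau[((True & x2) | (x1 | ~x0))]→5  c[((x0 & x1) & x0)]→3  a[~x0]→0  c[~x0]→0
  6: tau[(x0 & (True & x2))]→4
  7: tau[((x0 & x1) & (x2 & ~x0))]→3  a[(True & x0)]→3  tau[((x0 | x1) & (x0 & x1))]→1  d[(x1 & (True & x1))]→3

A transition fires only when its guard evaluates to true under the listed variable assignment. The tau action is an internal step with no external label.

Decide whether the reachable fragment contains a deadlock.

Answer: DEADLOCK at state 5

Trace:
R = {0,2,5}
  0: d→2  [deg 1]
  2: a→2  b→5  tau→2  [deg 3]
  5: ∅  [no exit]
witness 5: d·b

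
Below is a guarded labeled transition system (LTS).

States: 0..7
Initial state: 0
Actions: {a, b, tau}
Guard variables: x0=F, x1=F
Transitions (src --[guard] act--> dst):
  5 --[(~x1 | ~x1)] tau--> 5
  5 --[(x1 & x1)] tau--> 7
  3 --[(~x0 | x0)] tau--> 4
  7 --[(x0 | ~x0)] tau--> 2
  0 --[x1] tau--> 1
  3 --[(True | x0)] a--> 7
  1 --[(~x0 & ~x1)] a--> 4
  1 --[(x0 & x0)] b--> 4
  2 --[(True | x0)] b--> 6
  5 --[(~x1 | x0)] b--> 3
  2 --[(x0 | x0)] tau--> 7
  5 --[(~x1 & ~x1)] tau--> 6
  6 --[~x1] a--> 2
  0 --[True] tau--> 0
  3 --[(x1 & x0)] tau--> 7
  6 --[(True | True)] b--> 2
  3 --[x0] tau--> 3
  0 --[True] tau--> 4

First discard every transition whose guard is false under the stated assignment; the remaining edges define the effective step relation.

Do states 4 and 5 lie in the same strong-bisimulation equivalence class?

Answer: NOT BISIMILAR

Analysis:
Bisimulation quotient by refinement:
  P[0] = {{0,1,2,3,4,5,6,7}}
  P[1] = {{0,7},{1},{2},{3},{4},{5},{6}}
  P[2] = {{0},{1},{2},{3},{4},{5},{6},{7}}
Fixed point at round 3; 8 class(es).
4∈{4}, 5∈{5}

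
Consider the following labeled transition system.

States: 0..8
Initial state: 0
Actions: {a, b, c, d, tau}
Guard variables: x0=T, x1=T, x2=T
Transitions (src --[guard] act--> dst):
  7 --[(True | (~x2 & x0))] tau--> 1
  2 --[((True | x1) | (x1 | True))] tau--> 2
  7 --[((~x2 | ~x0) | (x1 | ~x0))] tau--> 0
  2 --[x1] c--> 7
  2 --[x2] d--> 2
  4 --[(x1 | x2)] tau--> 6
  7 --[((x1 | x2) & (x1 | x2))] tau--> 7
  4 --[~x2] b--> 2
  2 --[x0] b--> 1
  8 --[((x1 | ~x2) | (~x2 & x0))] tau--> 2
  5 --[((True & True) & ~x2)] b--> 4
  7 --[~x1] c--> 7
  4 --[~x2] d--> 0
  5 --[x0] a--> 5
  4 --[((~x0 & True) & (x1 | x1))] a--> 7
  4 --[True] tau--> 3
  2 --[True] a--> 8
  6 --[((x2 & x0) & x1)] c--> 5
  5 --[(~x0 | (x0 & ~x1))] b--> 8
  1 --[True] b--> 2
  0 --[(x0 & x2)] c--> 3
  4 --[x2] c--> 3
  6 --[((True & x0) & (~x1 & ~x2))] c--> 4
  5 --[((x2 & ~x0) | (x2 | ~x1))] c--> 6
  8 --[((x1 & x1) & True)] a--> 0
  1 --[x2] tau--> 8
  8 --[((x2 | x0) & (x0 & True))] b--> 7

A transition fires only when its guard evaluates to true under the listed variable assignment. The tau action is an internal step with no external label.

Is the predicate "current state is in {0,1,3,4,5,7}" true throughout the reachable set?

Answer: INVARIANT HOLDS

Trace:
Allowed set {0,1,3,4,5,7}
R = {0,3}
  0: ✓
  3: ✓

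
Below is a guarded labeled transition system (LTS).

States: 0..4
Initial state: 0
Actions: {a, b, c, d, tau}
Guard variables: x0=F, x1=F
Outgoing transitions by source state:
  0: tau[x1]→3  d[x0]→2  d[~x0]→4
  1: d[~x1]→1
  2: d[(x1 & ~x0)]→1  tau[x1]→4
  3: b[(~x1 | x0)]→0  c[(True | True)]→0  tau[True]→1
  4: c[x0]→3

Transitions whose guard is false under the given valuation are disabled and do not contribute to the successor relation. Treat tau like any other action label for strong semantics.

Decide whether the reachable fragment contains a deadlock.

Reachable = {0,4}
  0: d→4  [1 exit(s)]
  4: ∅  [no exit]
witness 4: d

Answer: DEADLOCK at state 4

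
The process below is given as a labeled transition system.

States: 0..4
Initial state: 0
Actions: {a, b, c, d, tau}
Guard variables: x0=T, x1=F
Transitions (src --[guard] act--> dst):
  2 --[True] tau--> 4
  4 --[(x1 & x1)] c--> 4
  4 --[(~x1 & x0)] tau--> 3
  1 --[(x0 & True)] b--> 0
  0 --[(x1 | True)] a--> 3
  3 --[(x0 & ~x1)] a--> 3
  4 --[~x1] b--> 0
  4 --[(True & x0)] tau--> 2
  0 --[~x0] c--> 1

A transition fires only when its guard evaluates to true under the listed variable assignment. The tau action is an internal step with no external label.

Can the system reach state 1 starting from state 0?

Guard filter leaves 7 enabled edge(s).
L0 = {0}
L1 = {3}  now seen {0,3}
Reach set: {0,3}

Answer: UNREACHABLE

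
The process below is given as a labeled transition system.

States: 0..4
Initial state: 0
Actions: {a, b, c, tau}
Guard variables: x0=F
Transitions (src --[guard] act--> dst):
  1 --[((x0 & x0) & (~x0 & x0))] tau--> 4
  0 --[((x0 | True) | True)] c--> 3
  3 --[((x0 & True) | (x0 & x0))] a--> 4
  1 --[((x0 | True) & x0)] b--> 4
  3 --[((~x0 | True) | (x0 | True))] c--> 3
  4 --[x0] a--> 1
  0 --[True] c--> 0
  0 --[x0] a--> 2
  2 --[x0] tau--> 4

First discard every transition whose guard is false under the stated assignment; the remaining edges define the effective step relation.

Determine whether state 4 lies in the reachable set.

After dropping false guards: 3 live edges.
depth 0: {0}
depth 1: {3}  total {0,3}
Reachable = {0,3}

Answer: UNREACHABLE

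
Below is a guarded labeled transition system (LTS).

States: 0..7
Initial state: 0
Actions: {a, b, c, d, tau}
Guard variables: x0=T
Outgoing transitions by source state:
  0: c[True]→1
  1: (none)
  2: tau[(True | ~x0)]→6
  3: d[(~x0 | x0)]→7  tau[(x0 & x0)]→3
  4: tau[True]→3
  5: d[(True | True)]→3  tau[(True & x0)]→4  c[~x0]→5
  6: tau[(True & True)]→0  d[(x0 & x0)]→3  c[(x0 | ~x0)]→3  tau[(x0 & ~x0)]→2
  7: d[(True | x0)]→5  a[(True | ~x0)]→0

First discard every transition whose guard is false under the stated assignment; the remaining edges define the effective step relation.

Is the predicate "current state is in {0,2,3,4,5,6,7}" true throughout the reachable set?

Safe = {0,2,3,4,5,6,7}
Reach set: {0,1}
  0: safe
  1: outside
counterexample path to 1: c

Answer: INVARIANT VIOLATED at state 1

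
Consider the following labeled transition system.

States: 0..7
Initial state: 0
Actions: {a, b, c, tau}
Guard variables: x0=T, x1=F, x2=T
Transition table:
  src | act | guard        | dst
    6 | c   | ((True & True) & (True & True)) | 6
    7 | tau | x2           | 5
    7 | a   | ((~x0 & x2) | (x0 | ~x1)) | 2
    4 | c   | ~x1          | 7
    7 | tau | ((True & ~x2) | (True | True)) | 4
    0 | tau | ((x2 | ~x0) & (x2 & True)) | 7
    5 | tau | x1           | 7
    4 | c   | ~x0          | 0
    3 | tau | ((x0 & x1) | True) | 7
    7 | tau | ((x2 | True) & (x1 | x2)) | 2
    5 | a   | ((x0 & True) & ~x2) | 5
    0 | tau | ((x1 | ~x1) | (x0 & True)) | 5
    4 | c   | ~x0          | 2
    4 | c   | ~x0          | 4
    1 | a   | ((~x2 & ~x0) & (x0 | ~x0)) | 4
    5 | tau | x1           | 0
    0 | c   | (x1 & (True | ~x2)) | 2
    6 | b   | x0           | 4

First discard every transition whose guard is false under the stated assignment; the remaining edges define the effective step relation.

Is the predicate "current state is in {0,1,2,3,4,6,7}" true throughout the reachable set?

Answer: INVARIANT VIOLATED at state 5

Trace:
Safe = {0,1,2,3,4,6,7}
Reach set: {0,2,4,5,7}
  0: ok
  2: ok
  4: ok
  5: ✗ unsafe
  7: ok
reach 5 via tau — violates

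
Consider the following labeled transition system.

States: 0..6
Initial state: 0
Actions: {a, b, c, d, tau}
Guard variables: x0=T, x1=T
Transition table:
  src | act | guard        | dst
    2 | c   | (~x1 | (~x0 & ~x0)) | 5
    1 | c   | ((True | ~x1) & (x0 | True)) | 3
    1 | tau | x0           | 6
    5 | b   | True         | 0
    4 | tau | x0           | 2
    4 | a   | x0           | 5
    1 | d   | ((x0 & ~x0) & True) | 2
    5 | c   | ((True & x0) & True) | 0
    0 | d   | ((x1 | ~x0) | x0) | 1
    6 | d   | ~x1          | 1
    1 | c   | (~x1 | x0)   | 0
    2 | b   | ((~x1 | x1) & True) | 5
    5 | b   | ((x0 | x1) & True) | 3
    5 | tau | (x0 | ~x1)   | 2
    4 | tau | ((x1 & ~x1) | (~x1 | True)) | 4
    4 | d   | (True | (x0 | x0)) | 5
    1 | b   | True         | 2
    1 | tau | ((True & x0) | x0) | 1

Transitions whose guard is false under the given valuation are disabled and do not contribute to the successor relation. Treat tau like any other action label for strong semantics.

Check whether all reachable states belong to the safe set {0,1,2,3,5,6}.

Answer: INVARIANT HOLDS

Working:
Safe = {0,1,2,3,5,6}
Reach set: {0,1,2,3,5,6}
  0: ✓
  1: ✓
  2: ✓
  3: ✓
  5: ✓
  6: ✓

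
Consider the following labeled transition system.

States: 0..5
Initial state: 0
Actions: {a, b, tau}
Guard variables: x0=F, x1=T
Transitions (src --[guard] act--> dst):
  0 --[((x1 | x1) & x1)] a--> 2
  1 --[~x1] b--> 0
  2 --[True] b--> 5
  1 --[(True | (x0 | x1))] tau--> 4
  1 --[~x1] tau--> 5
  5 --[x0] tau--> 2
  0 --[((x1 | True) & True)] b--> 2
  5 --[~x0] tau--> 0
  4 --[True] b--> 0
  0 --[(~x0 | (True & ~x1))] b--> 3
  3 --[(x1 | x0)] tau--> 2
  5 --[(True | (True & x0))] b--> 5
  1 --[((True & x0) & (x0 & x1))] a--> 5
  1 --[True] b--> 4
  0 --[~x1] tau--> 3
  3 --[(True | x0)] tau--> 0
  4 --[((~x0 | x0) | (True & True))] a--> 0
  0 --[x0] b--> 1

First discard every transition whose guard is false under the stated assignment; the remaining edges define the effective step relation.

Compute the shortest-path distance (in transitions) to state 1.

Answer: UNREACHABLE

Analysis:
Layered search for 1:
  L0 = {0}
  L1 = {2,3}
  L2 = {5}
1 never appears.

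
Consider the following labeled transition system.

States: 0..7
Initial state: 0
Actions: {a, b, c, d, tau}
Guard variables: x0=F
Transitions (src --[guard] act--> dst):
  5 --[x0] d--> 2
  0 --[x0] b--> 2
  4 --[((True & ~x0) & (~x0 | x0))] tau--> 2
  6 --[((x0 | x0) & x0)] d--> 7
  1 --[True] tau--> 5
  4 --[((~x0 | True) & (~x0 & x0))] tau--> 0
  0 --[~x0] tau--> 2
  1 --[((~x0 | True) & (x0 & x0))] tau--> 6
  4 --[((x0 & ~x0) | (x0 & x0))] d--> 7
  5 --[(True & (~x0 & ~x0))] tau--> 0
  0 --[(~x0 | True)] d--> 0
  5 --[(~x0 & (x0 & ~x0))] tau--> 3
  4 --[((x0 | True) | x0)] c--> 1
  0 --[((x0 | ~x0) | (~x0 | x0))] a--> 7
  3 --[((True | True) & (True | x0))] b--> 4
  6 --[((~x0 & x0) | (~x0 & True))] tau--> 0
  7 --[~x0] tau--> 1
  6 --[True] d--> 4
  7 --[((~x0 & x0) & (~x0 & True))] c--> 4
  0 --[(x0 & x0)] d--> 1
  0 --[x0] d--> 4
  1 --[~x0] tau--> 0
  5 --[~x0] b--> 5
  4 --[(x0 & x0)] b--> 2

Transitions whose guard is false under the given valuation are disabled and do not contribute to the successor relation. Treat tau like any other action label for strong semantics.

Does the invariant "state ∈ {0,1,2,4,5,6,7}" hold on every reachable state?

Answer: INVARIANT HOLDS

Analysis:
Inv-set: {0,1,2,4,5,6,7}
Reach set: {0,1,2,5,7}
  0: ok
  1: ok
  2: ok
  5: ok
  7: ok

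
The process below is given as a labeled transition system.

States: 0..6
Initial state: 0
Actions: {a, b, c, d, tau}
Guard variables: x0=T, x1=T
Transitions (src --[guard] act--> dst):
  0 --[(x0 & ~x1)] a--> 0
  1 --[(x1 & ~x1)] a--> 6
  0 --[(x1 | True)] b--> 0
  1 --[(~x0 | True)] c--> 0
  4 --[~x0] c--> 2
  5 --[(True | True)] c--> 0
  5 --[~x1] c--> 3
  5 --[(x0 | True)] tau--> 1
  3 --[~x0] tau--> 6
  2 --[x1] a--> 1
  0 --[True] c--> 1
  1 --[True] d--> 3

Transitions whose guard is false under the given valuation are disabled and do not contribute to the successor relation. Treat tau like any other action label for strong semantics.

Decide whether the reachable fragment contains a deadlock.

Reach set: {0,1,3}
  0: b→0  c→1  [2 out]
  1: c→0  d→3  [2 out]
  3: ∅  [deadlock]
witness 3: c·d

Answer: DEADLOCK at state 3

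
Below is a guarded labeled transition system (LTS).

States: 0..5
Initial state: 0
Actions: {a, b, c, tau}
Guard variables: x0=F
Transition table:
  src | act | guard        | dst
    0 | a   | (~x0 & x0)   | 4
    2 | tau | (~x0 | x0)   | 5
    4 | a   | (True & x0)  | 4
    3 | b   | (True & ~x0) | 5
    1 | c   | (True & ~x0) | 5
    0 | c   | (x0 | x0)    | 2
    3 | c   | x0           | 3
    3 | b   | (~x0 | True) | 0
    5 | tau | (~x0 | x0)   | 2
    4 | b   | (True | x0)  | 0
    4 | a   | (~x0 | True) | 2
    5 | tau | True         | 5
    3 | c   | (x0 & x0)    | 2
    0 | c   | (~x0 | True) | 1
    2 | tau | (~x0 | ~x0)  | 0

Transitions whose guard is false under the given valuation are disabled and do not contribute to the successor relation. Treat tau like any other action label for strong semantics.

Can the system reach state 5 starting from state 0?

Answer: REACHABLE

Working:
Guard filter leaves 10 enabled edge(s).
Layer 0: {0}
Layer 1: {1}  now seen {0,1}
Layer 2: {5}  now seen {0,1,5}
Layer 3: {2}  now seen {0,1,2,5}
Reachable = {0,1,2,5}
witness 5: c·c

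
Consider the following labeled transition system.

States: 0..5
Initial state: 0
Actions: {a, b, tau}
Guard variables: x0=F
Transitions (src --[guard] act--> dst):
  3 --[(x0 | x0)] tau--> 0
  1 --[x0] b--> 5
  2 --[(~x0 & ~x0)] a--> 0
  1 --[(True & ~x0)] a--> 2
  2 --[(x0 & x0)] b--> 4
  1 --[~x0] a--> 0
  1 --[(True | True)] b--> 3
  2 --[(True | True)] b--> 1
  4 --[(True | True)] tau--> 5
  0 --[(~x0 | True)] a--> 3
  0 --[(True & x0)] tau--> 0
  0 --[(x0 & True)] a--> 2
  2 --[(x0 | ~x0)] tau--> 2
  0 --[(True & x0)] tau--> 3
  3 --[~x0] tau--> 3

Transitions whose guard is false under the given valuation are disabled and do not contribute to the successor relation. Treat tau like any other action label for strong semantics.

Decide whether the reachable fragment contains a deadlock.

Reach set: {0,3}
  0: a→3  [1 exit(s)]
  3: tau→3  [1 exit(s)]

Answer: DEADLOCK-FREE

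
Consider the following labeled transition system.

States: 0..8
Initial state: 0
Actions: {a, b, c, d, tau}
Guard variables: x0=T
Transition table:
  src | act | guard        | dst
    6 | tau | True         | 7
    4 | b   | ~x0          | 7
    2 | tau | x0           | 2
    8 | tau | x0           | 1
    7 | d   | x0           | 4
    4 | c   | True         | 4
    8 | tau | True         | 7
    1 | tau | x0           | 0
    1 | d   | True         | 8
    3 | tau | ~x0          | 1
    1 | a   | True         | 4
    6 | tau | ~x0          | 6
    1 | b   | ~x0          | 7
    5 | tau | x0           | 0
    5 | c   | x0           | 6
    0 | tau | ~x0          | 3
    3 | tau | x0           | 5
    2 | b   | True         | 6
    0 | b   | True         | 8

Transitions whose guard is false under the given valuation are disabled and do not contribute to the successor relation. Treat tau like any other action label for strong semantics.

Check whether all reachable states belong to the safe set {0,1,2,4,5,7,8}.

Inv-set: {0,1,2,4,5,7,8}
Reachable = {0,1,4,7,8}
  0: safe
  1: safe
  4: safe
  7: safe
  8: safe

Answer: INVARIANT HOLDS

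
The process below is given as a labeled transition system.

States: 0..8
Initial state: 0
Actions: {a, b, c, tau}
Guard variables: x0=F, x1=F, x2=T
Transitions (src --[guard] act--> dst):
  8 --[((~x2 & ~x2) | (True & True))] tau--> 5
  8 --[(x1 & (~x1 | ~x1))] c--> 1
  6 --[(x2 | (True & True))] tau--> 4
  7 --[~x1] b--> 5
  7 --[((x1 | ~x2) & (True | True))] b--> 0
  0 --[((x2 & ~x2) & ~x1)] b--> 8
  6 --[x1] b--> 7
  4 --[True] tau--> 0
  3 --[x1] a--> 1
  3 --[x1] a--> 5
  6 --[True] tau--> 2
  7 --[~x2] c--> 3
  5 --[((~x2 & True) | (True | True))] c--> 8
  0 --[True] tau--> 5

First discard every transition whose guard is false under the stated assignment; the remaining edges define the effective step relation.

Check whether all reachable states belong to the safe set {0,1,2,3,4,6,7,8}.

Allowed set {0,1,2,3,4,6,7,8}
Reach set: {0,5,8}
  0: ok
  5: VIOLATES
  8: ok
witness against invariant: tau → 5

Answer: INVARIANT VIOLATED at state 5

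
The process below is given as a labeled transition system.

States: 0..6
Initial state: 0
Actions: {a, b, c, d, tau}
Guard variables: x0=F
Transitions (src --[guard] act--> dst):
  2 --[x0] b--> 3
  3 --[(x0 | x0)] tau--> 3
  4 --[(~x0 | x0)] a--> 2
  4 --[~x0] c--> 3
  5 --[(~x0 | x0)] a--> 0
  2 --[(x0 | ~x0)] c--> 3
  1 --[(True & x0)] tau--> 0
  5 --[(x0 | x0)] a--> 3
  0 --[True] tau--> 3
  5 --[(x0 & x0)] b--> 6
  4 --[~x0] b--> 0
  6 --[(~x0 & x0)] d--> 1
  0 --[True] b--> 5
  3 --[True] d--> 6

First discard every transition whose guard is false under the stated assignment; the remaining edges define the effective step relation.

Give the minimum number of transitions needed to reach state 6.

BFS to 6:
  L0 = {0}
  L1 = {3,5}
  L2 = {6}
depth(6)=2, e.g. tau·d

Answer: 2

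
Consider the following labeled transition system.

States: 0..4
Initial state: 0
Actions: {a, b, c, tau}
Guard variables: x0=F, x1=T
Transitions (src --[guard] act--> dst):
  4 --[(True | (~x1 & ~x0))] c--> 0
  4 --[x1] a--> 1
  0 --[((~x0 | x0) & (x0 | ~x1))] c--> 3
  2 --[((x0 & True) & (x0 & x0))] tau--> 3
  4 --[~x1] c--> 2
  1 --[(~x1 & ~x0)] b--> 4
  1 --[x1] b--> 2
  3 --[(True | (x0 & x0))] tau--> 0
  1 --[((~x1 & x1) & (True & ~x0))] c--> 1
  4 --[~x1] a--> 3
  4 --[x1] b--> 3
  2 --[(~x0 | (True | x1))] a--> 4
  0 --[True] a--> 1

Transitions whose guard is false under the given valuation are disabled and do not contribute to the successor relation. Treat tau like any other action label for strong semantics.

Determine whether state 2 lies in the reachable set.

Answer: REACHABLE

Analysis:
7 transition(s) survive guard evaluation.
depth 0: {0}
depth 1: {1}  total {0,1}
depth 2: {2}  total {0,1,2}
depth 3: {4}  total {0,1,2,4}
depth 4: {3}  total {0,1,2,3,4}
Reachable = {0,1,2,3,4}
Path to 2: a·b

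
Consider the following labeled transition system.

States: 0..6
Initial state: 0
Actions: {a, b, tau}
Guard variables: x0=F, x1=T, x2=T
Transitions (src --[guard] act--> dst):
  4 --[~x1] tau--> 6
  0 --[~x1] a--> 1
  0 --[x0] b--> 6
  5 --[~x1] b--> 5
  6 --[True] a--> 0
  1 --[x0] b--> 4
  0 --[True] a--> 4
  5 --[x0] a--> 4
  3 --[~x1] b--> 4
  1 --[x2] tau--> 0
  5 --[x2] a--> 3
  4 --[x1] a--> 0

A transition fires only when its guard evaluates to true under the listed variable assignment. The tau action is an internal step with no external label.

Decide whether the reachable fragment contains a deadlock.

Answer: DEADLOCK-FREE

Working:
Reach set: {0,4}
  0: a→4  [1 exit(s)]
  4: a→0  [1 exit(s)]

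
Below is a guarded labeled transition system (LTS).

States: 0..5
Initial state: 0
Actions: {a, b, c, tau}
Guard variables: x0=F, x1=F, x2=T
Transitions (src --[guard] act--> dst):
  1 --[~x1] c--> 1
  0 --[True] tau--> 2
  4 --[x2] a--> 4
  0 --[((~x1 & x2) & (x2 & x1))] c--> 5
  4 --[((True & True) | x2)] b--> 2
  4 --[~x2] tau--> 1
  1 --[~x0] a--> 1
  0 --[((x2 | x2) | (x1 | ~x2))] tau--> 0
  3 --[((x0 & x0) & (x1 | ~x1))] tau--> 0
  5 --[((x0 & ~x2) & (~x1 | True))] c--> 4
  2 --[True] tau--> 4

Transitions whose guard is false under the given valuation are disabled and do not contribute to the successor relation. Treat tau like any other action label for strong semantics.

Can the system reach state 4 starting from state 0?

Guard filter leaves 7 enabled edge(s).
L0 = {0}
L1 = {2}  cumulative {0,2}
L2 = {4}  cumulative {0,2,4}
R = {0,2,4}
Path to 4: tau·tau

Answer: REACHABLE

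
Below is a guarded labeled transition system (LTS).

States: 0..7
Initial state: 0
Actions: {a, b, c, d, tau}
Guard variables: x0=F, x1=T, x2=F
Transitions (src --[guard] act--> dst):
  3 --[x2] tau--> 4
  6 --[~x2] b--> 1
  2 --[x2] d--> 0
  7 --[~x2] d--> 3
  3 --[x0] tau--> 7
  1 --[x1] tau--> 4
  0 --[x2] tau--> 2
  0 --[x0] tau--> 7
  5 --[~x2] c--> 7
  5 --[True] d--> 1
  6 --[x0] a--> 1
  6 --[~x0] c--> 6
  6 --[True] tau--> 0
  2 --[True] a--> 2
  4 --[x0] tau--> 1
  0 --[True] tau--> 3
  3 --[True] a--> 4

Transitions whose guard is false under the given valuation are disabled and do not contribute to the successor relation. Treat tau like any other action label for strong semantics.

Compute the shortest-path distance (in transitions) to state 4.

Layered search for 4:
  depth 0: {0}
  depth 1: {3}
  depth 2: {4}
4 enters at depth 2; path tau·a

Answer: 2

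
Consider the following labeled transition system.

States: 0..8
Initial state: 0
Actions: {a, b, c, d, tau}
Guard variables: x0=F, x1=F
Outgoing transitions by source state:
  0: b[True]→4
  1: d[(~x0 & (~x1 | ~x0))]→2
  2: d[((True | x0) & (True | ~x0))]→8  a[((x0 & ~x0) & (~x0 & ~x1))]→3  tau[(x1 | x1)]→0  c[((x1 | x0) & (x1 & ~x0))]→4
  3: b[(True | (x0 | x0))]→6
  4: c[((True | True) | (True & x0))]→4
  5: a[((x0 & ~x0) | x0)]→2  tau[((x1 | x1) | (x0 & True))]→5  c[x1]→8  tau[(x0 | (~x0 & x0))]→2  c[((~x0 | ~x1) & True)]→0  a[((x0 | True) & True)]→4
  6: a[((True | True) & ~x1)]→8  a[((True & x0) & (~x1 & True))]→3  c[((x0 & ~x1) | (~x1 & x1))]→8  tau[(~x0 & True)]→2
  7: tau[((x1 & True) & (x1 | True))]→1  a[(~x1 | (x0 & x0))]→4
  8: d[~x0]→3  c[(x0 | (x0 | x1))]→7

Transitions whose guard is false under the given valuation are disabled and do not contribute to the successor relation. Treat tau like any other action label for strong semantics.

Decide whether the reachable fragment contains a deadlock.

Reach set: {0,4}
  0: b→4  [deg 1]
  4: c→4  [deg 1]

Answer: DEADLOCK-FREE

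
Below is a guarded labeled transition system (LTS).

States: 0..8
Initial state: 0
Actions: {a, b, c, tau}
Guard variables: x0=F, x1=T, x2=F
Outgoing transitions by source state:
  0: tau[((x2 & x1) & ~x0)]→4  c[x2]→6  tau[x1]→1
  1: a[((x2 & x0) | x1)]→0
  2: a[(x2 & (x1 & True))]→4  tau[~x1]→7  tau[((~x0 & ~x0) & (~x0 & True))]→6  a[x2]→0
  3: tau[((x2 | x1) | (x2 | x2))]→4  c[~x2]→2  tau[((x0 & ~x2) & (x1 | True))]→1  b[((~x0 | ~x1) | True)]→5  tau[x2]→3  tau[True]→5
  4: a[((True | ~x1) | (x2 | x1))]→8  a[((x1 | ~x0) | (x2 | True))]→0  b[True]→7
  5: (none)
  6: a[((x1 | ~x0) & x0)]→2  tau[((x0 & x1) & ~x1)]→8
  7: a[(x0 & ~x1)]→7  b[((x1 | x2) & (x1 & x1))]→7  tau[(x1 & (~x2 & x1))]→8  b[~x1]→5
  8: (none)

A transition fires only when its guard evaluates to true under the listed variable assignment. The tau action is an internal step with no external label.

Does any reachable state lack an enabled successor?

Answer: DEADLOCK-FREE

Analysis:
Reachable = {0,1}
  0: tau→1  [deg 1]
  1: a→0  [deg 1]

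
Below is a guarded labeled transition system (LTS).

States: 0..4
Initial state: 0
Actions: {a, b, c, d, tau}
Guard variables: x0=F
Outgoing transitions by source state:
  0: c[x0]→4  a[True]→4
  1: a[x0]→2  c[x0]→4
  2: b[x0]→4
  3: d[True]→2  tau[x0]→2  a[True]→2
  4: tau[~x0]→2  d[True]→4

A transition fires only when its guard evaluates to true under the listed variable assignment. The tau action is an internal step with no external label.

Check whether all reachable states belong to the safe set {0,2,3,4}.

Answer: INVARIANT HOLDS

Trace:
Safe = {0,2,3,4}
Reachable = {0,2,4}
  0: ok
  2: ok
  4: ok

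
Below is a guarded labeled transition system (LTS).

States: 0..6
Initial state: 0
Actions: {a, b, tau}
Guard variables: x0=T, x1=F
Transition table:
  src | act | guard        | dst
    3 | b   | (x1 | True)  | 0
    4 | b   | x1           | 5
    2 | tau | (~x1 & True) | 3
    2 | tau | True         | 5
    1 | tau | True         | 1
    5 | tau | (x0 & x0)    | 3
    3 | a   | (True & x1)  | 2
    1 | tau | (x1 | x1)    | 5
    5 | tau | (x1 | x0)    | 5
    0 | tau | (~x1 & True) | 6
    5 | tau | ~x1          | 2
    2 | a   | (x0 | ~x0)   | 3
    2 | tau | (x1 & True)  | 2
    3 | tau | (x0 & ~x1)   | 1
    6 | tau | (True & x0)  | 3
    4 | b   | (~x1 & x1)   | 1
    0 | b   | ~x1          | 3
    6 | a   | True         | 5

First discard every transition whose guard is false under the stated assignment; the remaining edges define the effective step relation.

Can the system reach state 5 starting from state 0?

Answer: REACHABLE

Trace:
After dropping false guards: 13 live edges.
L0 = {0}
L1 = {3,6}  cumulative {0,3,6}
L2 = {1,5}  cumulative {0,1,3,5,6}
L3 = {2}  cumulative {0,1,2,3,5,6}
Reachable = {0,1,2,3,5,6}
trace reaching 5: tau·a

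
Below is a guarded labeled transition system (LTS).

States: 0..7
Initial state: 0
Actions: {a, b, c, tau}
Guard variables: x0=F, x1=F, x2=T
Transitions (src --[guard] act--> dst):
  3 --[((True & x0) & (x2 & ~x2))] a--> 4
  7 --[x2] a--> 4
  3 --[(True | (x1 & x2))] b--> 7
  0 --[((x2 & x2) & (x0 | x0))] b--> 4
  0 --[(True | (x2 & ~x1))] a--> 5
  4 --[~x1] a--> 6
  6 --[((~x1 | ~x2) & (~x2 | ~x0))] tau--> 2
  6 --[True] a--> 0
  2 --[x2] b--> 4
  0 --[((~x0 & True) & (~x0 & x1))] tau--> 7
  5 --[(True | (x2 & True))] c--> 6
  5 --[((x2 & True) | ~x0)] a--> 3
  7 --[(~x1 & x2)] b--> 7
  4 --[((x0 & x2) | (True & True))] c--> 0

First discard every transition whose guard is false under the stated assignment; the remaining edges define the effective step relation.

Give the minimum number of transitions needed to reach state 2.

Answer: 3

Trace:
Layered search for 2:
  depth 0: {0}
  depth 1: {5}
  depth 2: {3,6}
  depth 3: {2,7}
first hit 2 at d=3 via a·c·tau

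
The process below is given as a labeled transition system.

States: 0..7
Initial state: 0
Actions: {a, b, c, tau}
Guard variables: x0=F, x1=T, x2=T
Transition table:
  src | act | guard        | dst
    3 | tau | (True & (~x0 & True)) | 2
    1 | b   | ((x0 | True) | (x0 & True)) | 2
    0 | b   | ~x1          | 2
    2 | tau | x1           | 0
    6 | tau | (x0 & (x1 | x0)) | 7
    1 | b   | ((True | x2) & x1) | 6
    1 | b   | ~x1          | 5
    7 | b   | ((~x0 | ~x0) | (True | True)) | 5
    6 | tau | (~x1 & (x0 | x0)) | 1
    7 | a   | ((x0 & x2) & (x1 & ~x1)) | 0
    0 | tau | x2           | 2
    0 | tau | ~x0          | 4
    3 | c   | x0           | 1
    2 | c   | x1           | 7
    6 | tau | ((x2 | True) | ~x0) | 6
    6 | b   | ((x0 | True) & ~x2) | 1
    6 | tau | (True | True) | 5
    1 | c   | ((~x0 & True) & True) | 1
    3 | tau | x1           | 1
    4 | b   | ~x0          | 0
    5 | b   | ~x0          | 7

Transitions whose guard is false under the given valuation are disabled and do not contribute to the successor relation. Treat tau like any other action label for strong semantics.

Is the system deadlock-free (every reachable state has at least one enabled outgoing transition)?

Reachable = {0,2,4,5,7}
  0: tau→2  tau→4  [2 exit(s)]
  2: c→7  tau→0  [2 exit(s)]
  4: b→0  [1 exit(s)]
  5: b→7  [1 exit(s)]
  7: b→5  [1 exit(s)]

Answer: DEADLOCK-FREE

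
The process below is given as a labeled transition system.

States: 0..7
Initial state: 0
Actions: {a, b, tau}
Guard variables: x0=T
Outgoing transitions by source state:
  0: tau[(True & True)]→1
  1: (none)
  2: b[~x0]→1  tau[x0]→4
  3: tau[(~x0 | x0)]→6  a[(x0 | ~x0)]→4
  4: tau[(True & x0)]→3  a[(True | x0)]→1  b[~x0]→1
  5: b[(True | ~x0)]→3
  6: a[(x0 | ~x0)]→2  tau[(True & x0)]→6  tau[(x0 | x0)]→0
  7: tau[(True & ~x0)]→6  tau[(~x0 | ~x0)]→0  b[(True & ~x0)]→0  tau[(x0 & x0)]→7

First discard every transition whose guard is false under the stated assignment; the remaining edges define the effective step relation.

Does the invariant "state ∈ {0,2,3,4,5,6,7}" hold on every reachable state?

Safe = {0,2,3,4,5,6,7}
R = {0,1}
  0: ok
  1: outside
reach 1 via tau — violates

Answer: INVARIANT VIOLATED at state 1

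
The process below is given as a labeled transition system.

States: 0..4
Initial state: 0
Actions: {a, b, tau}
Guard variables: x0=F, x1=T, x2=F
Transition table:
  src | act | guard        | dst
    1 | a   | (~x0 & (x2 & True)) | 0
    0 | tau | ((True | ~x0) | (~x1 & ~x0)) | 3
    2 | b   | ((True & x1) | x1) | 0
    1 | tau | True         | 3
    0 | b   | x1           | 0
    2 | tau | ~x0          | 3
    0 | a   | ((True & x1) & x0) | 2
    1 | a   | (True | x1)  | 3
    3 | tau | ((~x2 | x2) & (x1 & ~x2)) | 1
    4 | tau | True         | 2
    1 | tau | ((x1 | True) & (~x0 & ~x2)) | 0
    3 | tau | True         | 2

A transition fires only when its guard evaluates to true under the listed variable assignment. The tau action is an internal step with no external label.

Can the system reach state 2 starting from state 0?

Answer: REACHABLE

Working:
After dropping false guards: 10 live edges.
L0 = {0}
L1 = {3}  total {0,3}
L2 = {1,2}  total {0,1,2,3}
R = {0,1,2,3}
trace reaching 2: tau·tau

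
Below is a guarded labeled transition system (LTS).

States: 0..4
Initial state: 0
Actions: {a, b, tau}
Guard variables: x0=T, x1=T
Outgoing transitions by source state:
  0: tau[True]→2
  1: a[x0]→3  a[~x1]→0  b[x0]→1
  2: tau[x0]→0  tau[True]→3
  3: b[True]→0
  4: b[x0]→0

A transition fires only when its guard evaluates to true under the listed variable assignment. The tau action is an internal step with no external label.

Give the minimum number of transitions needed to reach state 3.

Breadth-first toward 3:
  Layer 0: {0}
  Layer 1: {2}
  Layer 2: {3}
3 enters at depth 2; path tau·tau

Answer: 2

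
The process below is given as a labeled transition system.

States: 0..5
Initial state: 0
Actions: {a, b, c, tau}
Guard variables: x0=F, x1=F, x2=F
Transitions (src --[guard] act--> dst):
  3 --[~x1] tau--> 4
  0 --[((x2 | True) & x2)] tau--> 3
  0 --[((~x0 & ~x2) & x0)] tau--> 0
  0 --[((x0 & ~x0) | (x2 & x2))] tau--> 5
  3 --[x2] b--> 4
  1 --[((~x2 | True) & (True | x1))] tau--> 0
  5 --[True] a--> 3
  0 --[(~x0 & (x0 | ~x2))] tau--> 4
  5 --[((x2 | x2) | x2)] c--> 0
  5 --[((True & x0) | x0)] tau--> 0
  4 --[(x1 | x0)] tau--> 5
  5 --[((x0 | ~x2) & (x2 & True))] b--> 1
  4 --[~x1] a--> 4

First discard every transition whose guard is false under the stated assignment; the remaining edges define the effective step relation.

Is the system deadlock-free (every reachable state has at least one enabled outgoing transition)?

Reach set: {0,4}
  0: tau→4  [1 exit(s)]
  4: a→4  [1 exit(s)]

Answer: DEADLOCK-FREE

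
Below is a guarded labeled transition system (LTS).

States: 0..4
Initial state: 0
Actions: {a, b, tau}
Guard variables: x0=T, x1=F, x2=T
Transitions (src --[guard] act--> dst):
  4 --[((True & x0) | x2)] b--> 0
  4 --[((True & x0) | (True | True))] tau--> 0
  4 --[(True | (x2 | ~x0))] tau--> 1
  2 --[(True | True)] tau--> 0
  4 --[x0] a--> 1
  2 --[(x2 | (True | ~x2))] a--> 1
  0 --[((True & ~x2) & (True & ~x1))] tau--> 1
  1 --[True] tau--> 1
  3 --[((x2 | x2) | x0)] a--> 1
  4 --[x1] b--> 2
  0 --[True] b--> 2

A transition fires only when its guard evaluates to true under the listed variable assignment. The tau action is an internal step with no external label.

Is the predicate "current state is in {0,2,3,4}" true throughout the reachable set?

Answer: INVARIANT VIOLATED at state 1

Trace:
Inv-set: {0,2,3,4}
R = {0,1,2}
  0: ✓
  1: outside
  2: ✓
witness against invariant: b·a → 1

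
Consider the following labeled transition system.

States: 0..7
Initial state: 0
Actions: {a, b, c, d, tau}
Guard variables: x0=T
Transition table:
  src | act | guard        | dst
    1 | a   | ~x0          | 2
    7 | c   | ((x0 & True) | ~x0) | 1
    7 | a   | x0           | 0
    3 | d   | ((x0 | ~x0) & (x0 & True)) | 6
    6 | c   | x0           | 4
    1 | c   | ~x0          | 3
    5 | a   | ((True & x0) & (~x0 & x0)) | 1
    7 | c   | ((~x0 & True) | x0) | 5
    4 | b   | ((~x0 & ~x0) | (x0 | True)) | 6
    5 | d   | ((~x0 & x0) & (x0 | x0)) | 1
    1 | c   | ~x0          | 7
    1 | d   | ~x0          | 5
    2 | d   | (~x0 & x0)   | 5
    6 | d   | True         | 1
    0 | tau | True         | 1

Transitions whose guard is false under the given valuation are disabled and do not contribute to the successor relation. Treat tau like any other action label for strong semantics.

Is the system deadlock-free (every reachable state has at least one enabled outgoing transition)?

Answer: DEADLOCK at state 1

Analysis:
R = {0,1}
  0: tau→1  [1 exit(s)]
  1: ∅  [deadlock]
witness 1: tau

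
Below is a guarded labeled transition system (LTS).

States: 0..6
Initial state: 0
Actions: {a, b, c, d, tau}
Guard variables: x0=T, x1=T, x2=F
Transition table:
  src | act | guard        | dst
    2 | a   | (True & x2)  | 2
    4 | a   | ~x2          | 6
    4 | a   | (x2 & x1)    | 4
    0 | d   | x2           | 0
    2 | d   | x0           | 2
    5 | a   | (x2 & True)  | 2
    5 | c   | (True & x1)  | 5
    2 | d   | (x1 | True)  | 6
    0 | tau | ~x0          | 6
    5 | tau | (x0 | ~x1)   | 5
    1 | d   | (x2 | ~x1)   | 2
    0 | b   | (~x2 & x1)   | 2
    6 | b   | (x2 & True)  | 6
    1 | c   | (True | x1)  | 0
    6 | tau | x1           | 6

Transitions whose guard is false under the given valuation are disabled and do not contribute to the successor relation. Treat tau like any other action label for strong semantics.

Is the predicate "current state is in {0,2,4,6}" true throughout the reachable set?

Inv-set: {0,2,4,6}
R = {0,2,6}
  0: ok
  2: ok
  6: ok

Answer: INVARIANT HOLDS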